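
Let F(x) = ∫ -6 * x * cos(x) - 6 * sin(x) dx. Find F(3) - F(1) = -18*sin(3) + 6*sin(1)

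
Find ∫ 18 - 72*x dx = -36*x^2 + 18*x + C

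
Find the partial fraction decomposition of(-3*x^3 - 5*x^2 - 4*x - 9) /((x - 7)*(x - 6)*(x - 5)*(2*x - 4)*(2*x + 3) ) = -11/(7735*(2*x + 3)) + 61/(840*(x - 2)) - 529/(156*(x - 5)) + 287/(40*(x - 6)) - 1311/(340*(x - 7))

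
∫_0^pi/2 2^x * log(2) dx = -1 + 2^(pi/2)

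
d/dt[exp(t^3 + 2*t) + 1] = 3*t^2*exp(t^3 + 2*t) + 2*exp(t^3 + 2*t)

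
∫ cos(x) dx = sin(x) + C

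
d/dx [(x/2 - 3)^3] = 3*x^2/8 - 9*x/2 + 27/2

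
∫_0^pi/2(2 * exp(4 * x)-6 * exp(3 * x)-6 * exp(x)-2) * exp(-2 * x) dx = -9 + (-3 - exp(-pi/2) + exp(pi/2))^2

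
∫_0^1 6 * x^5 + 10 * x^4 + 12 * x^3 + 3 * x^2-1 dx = 6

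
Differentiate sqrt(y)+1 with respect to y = 1/(2*sqrt(y))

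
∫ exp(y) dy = exp(y) + C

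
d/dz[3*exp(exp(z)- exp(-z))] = (3*exp(exp(z) - exp(-z)) + 3*exp(2*z + exp(z) - exp(-z)))*exp(-z)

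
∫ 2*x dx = x^2 + C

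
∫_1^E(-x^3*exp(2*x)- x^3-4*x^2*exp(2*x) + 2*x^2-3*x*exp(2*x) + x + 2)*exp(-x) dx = (-exp(-E) + exp(E))*(-exp(3) - exp(2) - E + 1) - 2*exp(-1) + 2*E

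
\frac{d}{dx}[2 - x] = -1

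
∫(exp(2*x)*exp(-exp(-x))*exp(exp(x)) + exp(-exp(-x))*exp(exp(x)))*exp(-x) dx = exp(2*sinh(x)) + C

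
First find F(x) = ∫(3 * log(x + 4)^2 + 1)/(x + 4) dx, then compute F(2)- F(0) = -log(4)^3 - log(4) + log(6) + log(6)^3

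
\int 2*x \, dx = x^2 + C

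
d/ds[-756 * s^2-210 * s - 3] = -1512*s - 210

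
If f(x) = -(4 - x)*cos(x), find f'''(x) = x*sin(x) - 4*sin(x) - 3*cos(x)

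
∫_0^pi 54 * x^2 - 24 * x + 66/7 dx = -12*pi^2 + 66*pi/7 + 18*pi^3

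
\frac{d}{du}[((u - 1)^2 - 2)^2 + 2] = 4*u^3 - 12*u^2 + 4*u + 4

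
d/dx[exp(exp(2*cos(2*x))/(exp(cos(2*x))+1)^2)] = -4*exp(2*cos(2*x) + exp(2)/(exp(2*sin(x)^2) + E)^2)*sin(2*x)/(1 + E*exp(-2*sin(x)^2))^3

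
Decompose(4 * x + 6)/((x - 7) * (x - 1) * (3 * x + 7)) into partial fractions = -3/(28*(3*x + 7)) - 1/(6*(x - 1)) + 17/(84*(x - 7))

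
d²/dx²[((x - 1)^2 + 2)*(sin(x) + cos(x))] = -x^2*sin(x) - x^2*cos(x) - 2*x*sin(x) + 6*x*cos(x) + 3*sin(x) - 5*cos(x)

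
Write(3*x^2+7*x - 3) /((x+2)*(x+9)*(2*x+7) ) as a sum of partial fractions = -37/(33*(2*x + 7)) + 177/(77*(x + 9)) - 5/(21*(x + 2))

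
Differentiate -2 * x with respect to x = -2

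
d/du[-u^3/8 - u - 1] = -3*u^2/8 - 1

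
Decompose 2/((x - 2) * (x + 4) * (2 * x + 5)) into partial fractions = -8/(27*(2*x + 5)) + 1/(9*(x + 4)) + 1/(27*(x - 2))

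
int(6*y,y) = 3*y^2 + C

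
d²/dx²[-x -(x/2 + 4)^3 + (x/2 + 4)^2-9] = -3*x/4 - 11/2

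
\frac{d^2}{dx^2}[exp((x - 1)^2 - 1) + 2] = 4*x^2*exp(x^2 - 2*x) - 8*x*exp(x^2 - 2*x) + 6*exp(x^2 - 2*x)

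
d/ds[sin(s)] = cos(s)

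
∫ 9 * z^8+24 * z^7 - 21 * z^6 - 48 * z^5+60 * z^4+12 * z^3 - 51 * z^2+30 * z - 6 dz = z^9 + 3*z^8 - 3*z^7 - 8*z^6 + 12*z^5 + 3*z^4 - 17*z^3 + 15*z^2 - 6*z + C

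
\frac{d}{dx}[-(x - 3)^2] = 6 - 2*x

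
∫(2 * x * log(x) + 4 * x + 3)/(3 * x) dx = (2*x + 3)*(log(x) + 1)/3 + C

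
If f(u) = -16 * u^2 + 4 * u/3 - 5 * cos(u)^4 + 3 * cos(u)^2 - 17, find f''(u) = 80*sin(u)^4 - 88*sin(u)^2 - 18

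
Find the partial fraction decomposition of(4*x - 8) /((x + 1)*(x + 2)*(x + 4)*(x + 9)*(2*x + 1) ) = -160/(357*(2*x + 1)) - 11/(1190*(x + 9)) + 4/(35*(x + 4)) - 8/(21*(x + 2)) + 1/(2*(x + 1))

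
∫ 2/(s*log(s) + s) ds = 2*log(log(s) + 1) + C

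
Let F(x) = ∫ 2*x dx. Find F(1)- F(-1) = 0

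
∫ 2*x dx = x^2 + C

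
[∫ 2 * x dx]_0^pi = pi^2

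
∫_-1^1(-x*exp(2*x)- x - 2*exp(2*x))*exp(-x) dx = -2*E + 2*exp(-1)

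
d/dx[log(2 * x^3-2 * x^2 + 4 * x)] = (3*x^2 - 2*x + 2)/(x^3 - x^2 + 2*x)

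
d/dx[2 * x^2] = 4*x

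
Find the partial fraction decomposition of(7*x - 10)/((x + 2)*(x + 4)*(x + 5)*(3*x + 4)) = -261/(88*(3*x + 4)) + 15/(11*(x + 5)) - 19/(8*(x + 4)) + 2/(x + 2)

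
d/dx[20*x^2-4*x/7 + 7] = 40*x - 4/7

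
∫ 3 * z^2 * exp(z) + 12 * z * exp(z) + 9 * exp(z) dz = 3*(z + 1)^2*exp(z) + C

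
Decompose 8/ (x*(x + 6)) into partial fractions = -4/(3*(x + 6)) + 4/(3*x)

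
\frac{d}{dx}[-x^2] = -2*x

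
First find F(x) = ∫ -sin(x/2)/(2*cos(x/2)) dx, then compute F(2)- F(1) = log(cos(1)) - log(cos(1/2))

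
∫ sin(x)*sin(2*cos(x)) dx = cos(2*cos(x))/2 + C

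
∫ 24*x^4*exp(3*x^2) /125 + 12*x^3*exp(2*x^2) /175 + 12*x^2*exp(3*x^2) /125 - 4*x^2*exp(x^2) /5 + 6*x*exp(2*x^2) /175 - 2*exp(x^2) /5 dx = x*(28*x^2*exp(2*x^2) + 15*x*exp(x^2) - 350)*exp(x^2)/875 + C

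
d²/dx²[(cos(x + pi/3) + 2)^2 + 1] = sqrt(3)*sin(2*x) + cos(2*x) - 4*cos(x + pi/3)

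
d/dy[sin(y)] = cos(y)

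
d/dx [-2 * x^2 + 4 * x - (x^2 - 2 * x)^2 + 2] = -4*x^3 + 12*x^2 - 12*x + 4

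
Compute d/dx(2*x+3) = 2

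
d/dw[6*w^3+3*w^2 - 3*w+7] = 18*w^2 + 6*w - 3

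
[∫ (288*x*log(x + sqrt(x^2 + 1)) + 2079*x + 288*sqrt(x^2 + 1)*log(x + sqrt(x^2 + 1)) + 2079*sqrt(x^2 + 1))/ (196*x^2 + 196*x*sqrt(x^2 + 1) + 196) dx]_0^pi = -36 + 9*log(pi + sqrt(1 + pi^2))/28 + 4*(3*log(pi + sqrt(1 + pi^2))/7 + 3)^2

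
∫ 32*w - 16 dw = 16*w^2 - 16*w + C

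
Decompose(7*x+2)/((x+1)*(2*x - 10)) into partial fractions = 5/(12*(x + 1)) + 37/(12*(x - 5))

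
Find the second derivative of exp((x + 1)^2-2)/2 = 2*x^2*exp(x^2 + 2*x - 1) + 4*x*exp(x^2 + 2*x - 1) + 3*exp(x^2 + 2*x - 1)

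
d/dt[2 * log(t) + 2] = 2/t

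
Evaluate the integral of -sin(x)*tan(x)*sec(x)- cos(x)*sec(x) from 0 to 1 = -tan(1)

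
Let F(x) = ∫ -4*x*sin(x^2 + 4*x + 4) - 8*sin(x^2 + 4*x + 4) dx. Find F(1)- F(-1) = 2*cos(9) - 2*cos(1)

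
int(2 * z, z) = z^2 + C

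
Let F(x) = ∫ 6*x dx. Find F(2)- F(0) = 12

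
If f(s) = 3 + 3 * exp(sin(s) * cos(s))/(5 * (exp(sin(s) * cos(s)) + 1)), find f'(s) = 3*exp(sin(2*s)/2)*cos(2*s)/(5*(exp(sin(2*s)/2) + 1)^2)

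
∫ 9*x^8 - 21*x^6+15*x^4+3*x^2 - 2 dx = x^9 - 3*x^7 + 3*x^5 + x^3 - 2*x + C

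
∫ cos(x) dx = sin(x) + C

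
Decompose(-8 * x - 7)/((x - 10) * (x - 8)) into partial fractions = 71/(2*(x - 8)) - 87/(2*(x - 10))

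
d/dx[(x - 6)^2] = 2*x - 12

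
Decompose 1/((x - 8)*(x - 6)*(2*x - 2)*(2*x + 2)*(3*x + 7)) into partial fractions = 81/(124000*(3*x + 7)) - 1/(2016*(x + 1)) + 1/(2800*(x - 1)) - 1/(7000*(x - 6)) + 1/(15624*(x - 8))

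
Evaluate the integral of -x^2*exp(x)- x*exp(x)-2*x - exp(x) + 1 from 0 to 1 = 2 - 2*E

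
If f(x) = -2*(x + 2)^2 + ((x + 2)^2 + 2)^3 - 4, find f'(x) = 6*x^5 + 60*x^4 + 264*x^3 + 624*x^2 + 788*x + 424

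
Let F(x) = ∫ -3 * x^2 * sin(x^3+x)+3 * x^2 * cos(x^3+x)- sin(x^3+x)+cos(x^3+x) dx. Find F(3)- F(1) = sin(30) - sin(2) + cos(30) - cos(2)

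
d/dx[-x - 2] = -1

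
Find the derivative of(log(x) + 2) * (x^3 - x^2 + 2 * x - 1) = (3*x^3*log(x) + 7*x^3 - 2*x^2*log(x) - 5*x^2 + 2*x*log(x) + 6*x - 1)/x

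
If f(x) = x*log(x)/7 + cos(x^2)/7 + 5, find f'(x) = -2*x*sin(x^2)/7 + log(x)/7 + 1/7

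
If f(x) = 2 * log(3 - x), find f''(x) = -2/(x^2 - 6*x + 9)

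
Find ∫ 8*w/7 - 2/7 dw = 4*w^2/7 - 2*w/7 + C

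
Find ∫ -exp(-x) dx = exp(-x) + C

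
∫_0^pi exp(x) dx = -1 + exp(pi)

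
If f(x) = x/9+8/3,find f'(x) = 1/9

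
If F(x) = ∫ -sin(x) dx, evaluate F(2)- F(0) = -1 + cos(2)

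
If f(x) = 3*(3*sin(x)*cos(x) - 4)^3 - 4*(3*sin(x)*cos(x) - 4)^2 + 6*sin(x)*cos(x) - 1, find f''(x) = 1215*(1 - cos(2*x))^2*sin(2*x)/4 - 1440*(1 - cos(2*x))^2 + 243*(cos(2*x) + 1)^2*sin(2*x)/4 - 1554*sin(2*x) + 243*sin(4*x) - 2880*cos(2*x) + 2160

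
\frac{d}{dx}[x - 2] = 1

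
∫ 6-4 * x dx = -2*x^2 + 6*x + C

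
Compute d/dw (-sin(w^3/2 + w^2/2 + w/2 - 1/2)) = -(3*w^2/2 + w + 1/2)*cos(w^3/2 + w^2/2 + w/2 - 1/2)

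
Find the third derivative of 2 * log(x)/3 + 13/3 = 4/(3*x^3)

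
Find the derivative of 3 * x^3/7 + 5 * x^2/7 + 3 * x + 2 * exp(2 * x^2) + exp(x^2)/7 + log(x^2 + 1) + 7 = (9*x^4 + 56*x^3*exp(2*x^2) + 2*x^3*exp(x^2) + 10*x^3 + 30*x^2 + 56*x*exp(2*x^2) + 2*x*exp(x^2) + 24*x + 21)/(7*x^2 + 7)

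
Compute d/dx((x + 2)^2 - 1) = 2*x + 4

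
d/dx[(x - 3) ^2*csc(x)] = (-x^2*cos(x)/sin(x) + 2*x + 6*x*cos(x)/sin(x) - 6 - 9*cos(x)/sin(x))/sin(x)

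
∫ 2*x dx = x^2 + C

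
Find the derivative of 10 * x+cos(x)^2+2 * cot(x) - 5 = -sin(2*x) - 2*cot(x)^2 + 8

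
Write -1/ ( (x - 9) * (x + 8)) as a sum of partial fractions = 1/(17*(x + 8)) - 1/(17*(x - 9))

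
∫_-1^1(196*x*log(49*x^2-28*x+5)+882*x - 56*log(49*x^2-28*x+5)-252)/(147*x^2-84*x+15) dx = -3*log(82) - log(82)^2/3 + log(26)^2/3 + 3*log(26)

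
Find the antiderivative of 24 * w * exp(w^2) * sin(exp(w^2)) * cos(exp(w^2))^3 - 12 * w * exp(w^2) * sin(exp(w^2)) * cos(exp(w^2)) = -3*cos(4*exp(w^2))/8 + C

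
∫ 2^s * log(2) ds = 2^s + C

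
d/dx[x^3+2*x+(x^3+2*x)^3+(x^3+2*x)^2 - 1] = 9*x^8 + 42*x^6 + 6*x^5 + 60*x^4 + 16*x^3 + 27*x^2 + 8*x + 2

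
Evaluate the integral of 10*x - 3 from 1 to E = (-1 + E)*(2 + 5*E)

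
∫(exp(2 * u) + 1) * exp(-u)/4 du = sinh(u)/2 + C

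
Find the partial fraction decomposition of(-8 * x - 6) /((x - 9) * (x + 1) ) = -1/(5*(x + 1)) - 39/(5*(x - 9))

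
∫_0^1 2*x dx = 1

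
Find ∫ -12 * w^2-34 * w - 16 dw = -4*w^3 - 17*w^2 - 16*w + C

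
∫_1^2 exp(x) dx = -E + exp(2)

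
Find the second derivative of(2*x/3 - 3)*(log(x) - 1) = (2*x + 9)/(3*x^2)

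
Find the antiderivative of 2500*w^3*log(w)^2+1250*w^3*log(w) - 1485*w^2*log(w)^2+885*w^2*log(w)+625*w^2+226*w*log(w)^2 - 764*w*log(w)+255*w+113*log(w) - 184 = (5*w + 25*(5*w - 2)^2 + 13)*(5*w^2*log(w)^2 + 5*w*log(w) + 3)/5 + C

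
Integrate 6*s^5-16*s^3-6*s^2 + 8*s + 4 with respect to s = s^6 - 4*s^4 - 2*s^3 + 4*s^2 + 4*s + C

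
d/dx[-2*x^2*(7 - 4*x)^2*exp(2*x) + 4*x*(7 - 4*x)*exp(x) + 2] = -64*x^4*exp(2*x) + 96*x^3*exp(2*x) + 140*x^2*exp(2*x) - 16*x^2*exp(x) - 196*x*exp(2*x) - 4*x*exp(x) + 28*exp(x)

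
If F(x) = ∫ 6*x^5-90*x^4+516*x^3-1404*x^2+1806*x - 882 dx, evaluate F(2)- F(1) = -9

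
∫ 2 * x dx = x^2 + C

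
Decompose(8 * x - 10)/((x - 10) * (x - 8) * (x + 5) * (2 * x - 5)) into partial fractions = 16/(495*(2*x - 5)) + 2/(117*(x + 5)) - 27/(143*(x - 8)) + 7/(45*(x - 10))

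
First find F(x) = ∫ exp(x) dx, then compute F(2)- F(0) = -1 + exp(2)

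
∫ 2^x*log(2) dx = 2^x + C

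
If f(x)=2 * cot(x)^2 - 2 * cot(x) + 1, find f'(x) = 2*(1 - 2*cos(x)/sin(x))/sin(x)^2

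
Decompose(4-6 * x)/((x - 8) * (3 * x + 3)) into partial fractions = -10/(27*(x + 1)) - 44/(27*(x - 8))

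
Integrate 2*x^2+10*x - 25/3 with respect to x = 2*x^3/3 + 5*x^2 - 25*x/3 + C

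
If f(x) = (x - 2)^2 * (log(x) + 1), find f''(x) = (2*x^2*log(x) + 5*x^2 - 4*x - 4)/x^2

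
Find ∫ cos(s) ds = sin(s) + C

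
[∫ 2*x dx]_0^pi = pi^2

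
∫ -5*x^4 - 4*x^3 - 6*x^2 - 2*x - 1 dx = -x^5 - x^4 - 2*x^3 - x^2 - x + C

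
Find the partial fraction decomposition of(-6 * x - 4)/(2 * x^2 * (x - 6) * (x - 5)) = 17/(25*(x - 5)) - 5/(9*(x - 6)) - 28/(225*x) - 1/(15*x^2)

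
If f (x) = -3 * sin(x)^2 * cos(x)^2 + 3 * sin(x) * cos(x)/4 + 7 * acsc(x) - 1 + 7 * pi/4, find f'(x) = (-6*x^2*sqrt(1 - 1/x^2)*sin(4*x) + 3*x^2*sqrt(1 - 1/x^2)*cos(2*x) - 28)/(4*x^2*sqrt(1 - 1/x^2))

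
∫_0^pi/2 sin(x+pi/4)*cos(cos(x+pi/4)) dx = 2*sin(sqrt(2)/2)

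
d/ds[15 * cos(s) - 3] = -15*sin(s)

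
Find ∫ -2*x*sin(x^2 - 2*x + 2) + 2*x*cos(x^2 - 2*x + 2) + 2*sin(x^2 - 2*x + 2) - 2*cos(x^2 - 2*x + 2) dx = sin((x - 1)^2 + 1) + cos((x - 1)^2 + 1) + C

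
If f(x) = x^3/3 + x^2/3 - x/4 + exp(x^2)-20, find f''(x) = 4*x^2*exp(x^2) + 2*x + 2*exp(x^2) + 2/3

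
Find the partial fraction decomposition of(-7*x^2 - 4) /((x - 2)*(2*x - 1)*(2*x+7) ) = -359/(176*(2*x + 7)) + 23/(48*(2*x - 1)) - 32/(33*(x - 2))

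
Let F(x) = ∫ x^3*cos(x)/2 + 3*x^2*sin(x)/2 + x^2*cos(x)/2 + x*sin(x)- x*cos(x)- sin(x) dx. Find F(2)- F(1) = 4*sin(2)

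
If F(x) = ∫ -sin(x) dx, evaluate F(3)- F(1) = cos(3) - cos(1)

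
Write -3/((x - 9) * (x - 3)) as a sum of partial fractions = 1/(2*(x - 3)) - 1/(2*(x - 9))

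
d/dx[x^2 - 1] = 2*x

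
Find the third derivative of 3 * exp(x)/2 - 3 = 3*exp(x)/2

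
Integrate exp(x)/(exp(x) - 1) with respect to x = log(2*exp(x) - 2) + C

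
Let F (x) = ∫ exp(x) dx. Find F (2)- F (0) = -1 + exp(2)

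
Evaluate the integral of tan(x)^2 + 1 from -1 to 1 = 2*tan(1)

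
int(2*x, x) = x^2 + C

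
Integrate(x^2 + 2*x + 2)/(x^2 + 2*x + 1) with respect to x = x*(x + 2)/(x + 1) + C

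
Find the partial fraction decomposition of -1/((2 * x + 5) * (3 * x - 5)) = -3/(25*(3*x - 5)) + 2/(25*(2*x + 5))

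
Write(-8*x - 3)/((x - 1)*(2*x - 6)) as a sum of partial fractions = 11/(4*(x - 1)) - 27/(4*(x - 3))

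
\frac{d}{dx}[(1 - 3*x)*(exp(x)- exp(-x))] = (-3*x*exp(2*x) - 3*x - 2*exp(2*x) + 4)*exp(-x)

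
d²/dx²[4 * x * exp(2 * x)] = 16*x*exp(2*x) + 16*exp(2*x)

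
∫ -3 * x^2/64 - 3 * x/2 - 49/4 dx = -x^3/64 - 3*x^2/4 - 49*x/4 + C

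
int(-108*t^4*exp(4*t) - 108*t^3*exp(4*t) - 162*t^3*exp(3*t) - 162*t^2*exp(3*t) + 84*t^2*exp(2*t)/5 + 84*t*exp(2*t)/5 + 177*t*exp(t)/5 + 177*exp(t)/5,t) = 3*t*(-45*t^3*exp(3*t) - 90*t^2*exp(2*t) + 14*t*exp(t) + 59)*exp(t)/5 + C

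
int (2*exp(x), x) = 2*exp(x) + C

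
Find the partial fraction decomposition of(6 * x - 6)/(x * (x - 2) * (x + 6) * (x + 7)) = 16/(21*(x + 7)) - 7/(8*(x + 6)) + 1/(24*(x - 2)) + 1/(14*x)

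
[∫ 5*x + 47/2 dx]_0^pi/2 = 15 + (-3 + 5*pi/2)*(pi/4 + 5)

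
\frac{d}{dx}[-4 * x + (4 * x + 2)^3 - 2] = 192*x^2 + 192*x + 44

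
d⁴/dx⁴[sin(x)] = sin(x)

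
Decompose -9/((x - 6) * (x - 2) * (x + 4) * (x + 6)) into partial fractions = 3/(64*(x + 6)) - 3/(40*(x + 4)) + 3/(64*(x - 2)) - 3/(160*(x - 6))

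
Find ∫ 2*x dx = x^2 + C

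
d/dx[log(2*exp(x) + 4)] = exp(x)/(exp(x) + 2)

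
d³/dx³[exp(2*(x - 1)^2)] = 64*x^3*exp(2*x^2 - 4*x + 2) - 192*x^2*exp(2*x^2 - 4*x + 2) + 240*x*exp(2*x^2 - 4*x + 2) - 112*exp(2*x^2 - 4*x + 2)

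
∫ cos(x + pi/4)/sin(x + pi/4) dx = log(sin(x + pi/4)) + C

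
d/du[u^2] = 2*u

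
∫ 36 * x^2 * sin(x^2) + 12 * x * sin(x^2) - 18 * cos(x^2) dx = (-18*x - 6)*cos(x^2) + C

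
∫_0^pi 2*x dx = pi^2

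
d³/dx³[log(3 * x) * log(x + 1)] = (2*x^3*log(x) + 2*x^3*log(x + 1) - 6*x^3 + 2*x^3*log(3) + 6*x^2*log(x + 1) - 9*x^2 + 6*x*log(x + 1) - 3*x + 2*log(x + 1))/(x^6 + 3*x^5 + 3*x^4 + x^3)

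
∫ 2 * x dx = x^2 + C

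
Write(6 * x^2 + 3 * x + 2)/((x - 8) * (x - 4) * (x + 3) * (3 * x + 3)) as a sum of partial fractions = -47/(462*(x + 3)) + 1/(54*(x + 1)) - 11/(42*(x - 4)) + 205/(594*(x - 8))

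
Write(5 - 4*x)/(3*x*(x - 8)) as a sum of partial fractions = -9/(8*(x - 8)) - 5/(24*x)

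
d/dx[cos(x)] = -sin(x)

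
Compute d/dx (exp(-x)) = -exp(-x)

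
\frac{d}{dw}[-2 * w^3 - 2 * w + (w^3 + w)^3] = 9*w^8 + 21*w^6 + 15*w^4 - 3*w^2 - 2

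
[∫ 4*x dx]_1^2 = 6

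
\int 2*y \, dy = y^2 + C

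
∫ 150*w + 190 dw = 75*w^2 + 190*w + C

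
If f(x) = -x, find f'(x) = -1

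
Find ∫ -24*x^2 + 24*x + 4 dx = -8*x^3 + 12*x^2 + 4*x + C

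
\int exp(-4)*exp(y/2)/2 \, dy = exp(y/2 - 4) + C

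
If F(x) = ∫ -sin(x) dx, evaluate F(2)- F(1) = -cos(1) + cos(2)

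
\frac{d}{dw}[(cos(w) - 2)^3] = 3*(sin(w)^2 + 4*cos(w) - 5)*sin(w)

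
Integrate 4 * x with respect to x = 2*x^2 + C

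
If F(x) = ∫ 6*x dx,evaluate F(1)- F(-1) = 0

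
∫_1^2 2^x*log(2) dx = 2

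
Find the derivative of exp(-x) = -exp(-x)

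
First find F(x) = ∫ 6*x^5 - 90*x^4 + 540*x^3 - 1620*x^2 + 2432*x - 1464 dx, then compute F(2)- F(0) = -736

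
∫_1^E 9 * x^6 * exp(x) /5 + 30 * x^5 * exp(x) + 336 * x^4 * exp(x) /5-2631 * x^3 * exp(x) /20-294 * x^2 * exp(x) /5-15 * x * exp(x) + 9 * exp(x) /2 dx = 147*E/5 + 3*(-2 + 3*exp(2)/5 + 7*E)*(-4*exp(2) - 4*E - 3 + 4*exp(3))*exp(1 + E)/4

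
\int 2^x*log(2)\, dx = 2^x + C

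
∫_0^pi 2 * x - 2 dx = -1 + (-1 + pi)^2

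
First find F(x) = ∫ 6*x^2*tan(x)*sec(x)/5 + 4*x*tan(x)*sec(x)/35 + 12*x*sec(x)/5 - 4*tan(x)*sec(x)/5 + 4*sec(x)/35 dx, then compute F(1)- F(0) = 4/5 + 18*sec(1)/35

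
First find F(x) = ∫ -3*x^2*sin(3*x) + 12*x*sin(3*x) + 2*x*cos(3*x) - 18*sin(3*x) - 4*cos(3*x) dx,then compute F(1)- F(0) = -6 + 3*cos(3)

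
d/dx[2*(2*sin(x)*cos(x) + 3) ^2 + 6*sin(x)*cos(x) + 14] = 4*sin(4*x) + 30*cos(2*x)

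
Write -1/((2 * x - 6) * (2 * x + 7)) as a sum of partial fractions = 1/(13*(2*x + 7)) - 1/(26*(x - 3))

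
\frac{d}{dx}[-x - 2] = -1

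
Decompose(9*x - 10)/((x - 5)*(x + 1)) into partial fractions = 19/(6*(x + 1)) + 35/(6*(x - 5))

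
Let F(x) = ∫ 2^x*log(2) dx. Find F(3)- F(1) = 6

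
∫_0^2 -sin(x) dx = -1 + cos(2)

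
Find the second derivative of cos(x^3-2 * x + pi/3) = -9*x^4*cos(x^3 - 2*x + pi/3) + 12*x^2*cos(x^3 - 2*x + pi/3) - 6*x*sin(x^3 - 2*x + pi/3) - 4*cos(x^3 - 2*x + pi/3)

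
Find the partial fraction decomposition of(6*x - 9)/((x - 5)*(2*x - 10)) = 3/(x - 5) + 21/(2*(x - 5)^2)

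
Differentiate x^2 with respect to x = 2*x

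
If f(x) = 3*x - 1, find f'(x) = 3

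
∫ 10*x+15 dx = 5*x^2 + 15*x + C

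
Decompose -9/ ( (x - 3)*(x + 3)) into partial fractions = 3/(2*(x + 3)) - 3/(2*(x - 3))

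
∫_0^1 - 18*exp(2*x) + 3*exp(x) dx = -9*exp(2) + 6 + 3*E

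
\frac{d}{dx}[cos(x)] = -sin(x)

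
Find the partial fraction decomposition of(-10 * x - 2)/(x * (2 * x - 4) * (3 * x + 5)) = 6/(5*(3*x + 5)) - 1/(2*(x - 2)) + 1/(10*x)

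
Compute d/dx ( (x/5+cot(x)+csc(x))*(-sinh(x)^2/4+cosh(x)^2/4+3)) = -13*cot(x)^2/4 - 13*cot(x)*csc(x)/4 - 13/5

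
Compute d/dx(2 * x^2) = 4*x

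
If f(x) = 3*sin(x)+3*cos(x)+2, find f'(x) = -3*sin(x) + 3*cos(x)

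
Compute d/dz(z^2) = 2*z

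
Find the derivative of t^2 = 2*t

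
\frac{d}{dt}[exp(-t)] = -exp(-t)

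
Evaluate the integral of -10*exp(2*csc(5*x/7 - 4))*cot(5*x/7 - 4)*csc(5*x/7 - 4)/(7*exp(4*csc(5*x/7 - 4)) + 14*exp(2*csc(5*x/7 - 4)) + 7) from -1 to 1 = -1/(exp(2/sin(33/7)) + 1) + 1/(exp(2/sin(23/7)) + 1)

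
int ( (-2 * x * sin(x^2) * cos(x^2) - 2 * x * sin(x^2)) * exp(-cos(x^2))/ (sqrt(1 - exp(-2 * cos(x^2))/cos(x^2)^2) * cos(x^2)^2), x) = asec(exp(cos(x^2))*cos(x^2)) + C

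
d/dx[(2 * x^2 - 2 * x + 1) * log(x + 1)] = (4*x^2*log(x + 1) + 2*x^2 + 2*x*log(x + 1) - 2*x - 2*log(x + 1) + 1)/(x + 1)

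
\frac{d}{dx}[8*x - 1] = 8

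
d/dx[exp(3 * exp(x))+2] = 3*exp(x + 3*exp(x))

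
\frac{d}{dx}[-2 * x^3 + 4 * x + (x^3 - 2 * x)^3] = 9*x^8 - 42*x^6 + 60*x^4 - 30*x^2 + 4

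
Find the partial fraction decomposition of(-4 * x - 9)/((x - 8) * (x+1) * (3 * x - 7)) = 33/(34*(3*x - 7)) - 1/(18*(x + 1)) - 41/(153*(x - 8))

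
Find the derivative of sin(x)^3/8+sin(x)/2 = (7 - 3*cos(x)^2)*cos(x)/8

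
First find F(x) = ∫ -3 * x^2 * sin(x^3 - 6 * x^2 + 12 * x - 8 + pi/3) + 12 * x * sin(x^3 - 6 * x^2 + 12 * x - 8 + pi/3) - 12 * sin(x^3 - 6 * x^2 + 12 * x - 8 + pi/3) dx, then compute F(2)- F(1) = 1/2 - sin(pi/6 + 1)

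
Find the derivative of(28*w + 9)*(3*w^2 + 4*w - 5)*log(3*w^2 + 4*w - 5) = 252*w^2*log(3*w^2 + 4*w - 5) + 168*w^2 + 278*w*log(3*w^2 + 4*w - 5) + 166*w - 104*log(3*w^2 + 4*w - 5) + 36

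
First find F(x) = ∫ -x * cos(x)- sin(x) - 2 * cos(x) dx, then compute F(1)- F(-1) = -4*sin(1)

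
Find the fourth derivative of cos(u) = cos(u)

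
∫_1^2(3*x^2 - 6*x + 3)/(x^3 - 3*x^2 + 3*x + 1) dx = -log(2) + log(3)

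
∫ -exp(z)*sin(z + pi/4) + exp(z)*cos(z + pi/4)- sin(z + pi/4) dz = (exp(z) + 1)*cos(z + pi/4) + C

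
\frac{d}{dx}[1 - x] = -1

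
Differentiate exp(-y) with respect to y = -exp(-y)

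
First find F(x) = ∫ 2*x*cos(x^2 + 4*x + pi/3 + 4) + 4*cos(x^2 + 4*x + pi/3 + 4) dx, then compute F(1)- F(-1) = -sin(1 + pi/3) + sin(pi/3 + 9)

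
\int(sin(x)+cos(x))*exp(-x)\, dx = -exp(-x)*cos(x) + C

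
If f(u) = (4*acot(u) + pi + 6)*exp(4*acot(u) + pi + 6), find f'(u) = (-16*exp(4*acot(u) + pi + 6)*acot(u) - 28*exp(4*acot(u) + pi + 6) - 4*pi*exp(4*acot(u) + pi + 6))/(u^2 + 1)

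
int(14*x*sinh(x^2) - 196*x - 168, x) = -98*x^2 - 168*x + 7*cosh(x^2) + C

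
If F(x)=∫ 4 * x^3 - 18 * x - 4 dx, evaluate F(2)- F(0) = -28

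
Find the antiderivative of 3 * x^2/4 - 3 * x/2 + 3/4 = x^3/4 - 3*x^2/4 + 3*x/4 + C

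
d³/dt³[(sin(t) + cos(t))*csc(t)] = -2 - 8/tan(t)^2 - 6/tan(t)^4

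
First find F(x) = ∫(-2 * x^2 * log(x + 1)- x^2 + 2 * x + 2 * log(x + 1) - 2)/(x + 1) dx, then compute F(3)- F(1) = -9*log(2)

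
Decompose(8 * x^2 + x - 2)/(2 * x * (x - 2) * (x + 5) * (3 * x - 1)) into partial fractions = 21/(160*(3*x - 1)) - 193/(1120*(x + 5)) + 8/(35*(x - 2)) - 1/(10*x)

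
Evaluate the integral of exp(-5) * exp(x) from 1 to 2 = -exp(-4) + exp(-3)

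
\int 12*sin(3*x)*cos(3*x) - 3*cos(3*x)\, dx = -sin(3*x) - cos(6*x) + C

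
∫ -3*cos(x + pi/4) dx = -3*sin(x + pi/4) + C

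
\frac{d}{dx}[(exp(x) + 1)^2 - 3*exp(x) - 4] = 2*exp(2*x) - exp(x)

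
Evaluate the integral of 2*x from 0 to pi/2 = pi^2/4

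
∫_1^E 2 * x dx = -1 + exp(2)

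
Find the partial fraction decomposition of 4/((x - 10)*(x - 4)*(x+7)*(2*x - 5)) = 32/(855*(2*x - 5)) - 4/(3553*(x + 7)) - 2/(99*(x - 4)) + 2/(765*(x - 10))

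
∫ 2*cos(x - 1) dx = 2*sin(x - 1) + C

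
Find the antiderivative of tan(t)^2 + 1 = tan(t) + C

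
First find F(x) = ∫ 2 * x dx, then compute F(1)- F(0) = 1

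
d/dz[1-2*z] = -2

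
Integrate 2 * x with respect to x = x^2 + C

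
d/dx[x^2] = 2*x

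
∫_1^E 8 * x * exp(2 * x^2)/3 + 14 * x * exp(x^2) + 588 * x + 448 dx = -892 - 2*exp(2)/3 + 21*E + 6*(5 + 7*E)^2 + 7*exp(exp(2)) + 2*exp(2*exp(2))/3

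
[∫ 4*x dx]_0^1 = 2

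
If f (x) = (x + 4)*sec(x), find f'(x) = x*tan(x)*sec(x) + 4*tan(x)*sec(x) + sec(x)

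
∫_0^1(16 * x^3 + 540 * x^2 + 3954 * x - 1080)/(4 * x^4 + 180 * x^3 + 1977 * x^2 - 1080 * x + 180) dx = -log(5) + log(1261/36)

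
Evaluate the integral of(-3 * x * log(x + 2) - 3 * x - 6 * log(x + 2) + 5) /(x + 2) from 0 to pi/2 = -5*log(2) + (5 - 3*pi/2)*log(pi/2 + 2)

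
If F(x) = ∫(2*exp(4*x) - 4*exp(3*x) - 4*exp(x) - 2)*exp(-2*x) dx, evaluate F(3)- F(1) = -(-2 - exp(-1) + E)^2 + (-2 - exp(-3) + exp(3))^2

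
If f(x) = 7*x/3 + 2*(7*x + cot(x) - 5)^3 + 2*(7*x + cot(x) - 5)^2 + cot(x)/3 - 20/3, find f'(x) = -294*x^2*cot(x)^2 + 1764*x^2 - 84*x*cot(x)^3 + 392*x*cot(x)^2 + 504*x*cot(x) - 2352*x - 6*cot(x)^4 + 56*cot(x)^3 - 283*cot(x)^2/3 - 336*cot(x) + 782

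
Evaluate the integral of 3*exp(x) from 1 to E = -3*E + 3*exp(E)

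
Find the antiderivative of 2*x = x^2 + C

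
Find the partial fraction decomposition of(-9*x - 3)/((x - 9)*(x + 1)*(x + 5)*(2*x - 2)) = -1/(16*(x + 5)) + 3/(80*(x + 1)) + 1/(16*(x - 1)) - 3/(80*(x - 9))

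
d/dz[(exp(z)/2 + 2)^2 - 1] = exp(2*z)/2 + 2*exp(z)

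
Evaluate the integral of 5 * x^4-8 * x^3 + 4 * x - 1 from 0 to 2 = 6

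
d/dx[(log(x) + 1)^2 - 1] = (2*log(x) + 2)/x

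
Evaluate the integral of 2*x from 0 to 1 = 1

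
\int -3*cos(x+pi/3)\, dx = -3*sin(x + pi/3) + C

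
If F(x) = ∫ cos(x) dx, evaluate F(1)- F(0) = sin(1)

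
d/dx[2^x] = 2^x*log(2)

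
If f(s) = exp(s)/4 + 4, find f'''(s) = exp(s)/4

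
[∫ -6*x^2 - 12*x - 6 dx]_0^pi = 2 - 2*(1 + pi)^3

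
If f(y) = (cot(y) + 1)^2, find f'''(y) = -24*cot(y)^5 - 12*cot(y)^4 - 40*cot(y)^3 - 16*cot(y)^2 - 16*cot(y) - 4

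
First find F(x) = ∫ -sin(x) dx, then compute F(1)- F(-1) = 0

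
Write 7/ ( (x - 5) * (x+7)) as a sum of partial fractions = -7/(12*(x + 7)) + 7/(12*(x - 5))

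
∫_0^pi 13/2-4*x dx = (-1 + pi/2)*(5 - 4*pi) + 5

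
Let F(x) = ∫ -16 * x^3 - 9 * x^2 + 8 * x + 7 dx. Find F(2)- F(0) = -58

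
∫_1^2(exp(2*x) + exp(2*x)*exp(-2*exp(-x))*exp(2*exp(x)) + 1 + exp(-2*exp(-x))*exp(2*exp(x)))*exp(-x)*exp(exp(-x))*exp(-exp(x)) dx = -exp(E - exp(-1)) - exp(-exp(2) + exp(-2)) + exp(-E + exp(-1)) + exp(-exp(-2) + exp(2))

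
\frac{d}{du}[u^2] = 2*u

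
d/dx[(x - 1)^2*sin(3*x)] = 3*x^2*cos(3*x) + 2*x*sin(3*x) - 6*x*cos(3*x) - 2*sin(3*x) + 3*cos(3*x)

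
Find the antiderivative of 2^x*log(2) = 2^x + C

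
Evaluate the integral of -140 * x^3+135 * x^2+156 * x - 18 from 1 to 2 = 6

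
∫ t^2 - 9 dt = t^3/3 - 9*t + C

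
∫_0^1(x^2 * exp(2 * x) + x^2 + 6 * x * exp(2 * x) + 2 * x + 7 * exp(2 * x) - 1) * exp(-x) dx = -8*exp(-1) + 8*E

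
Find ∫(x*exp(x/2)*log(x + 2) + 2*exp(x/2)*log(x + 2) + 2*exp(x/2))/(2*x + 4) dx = exp(x/2)*log(x + 2) + C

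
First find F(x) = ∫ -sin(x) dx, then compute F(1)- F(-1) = 0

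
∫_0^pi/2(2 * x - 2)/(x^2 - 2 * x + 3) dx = -log(3) + log((-1 + pi/2)^2 + 2)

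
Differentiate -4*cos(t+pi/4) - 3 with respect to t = 4*sin(t + pi/4)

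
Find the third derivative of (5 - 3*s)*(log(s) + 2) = (3*s + 10)/s^3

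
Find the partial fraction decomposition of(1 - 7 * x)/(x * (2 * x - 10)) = -17/(5*(x - 5)) - 1/(10*x)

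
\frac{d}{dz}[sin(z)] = cos(z)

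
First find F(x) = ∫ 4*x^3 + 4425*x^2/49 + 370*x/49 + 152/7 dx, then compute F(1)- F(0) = 2773/49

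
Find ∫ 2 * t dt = t^2 + C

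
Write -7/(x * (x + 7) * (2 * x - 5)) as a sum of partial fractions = -28/(95*(2*x - 5)) - 1/(19*(x + 7)) + 1/(5*x)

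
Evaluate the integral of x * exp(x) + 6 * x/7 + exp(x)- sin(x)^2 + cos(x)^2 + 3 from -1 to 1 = exp(-1) + sin(2) + E + 6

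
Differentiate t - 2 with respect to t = 1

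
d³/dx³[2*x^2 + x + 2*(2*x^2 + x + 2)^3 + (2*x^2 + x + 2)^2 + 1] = 1920*x^3 + 1440*x^2 + 1536*x + 324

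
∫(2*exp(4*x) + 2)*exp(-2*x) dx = 2*sinh(2*x) + C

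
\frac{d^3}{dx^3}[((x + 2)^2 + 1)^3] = 120*x^3 + 720*x^2 + 1512*x + 1104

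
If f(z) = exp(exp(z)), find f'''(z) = exp(z + exp(z)) + 3*exp(2*z + exp(z)) + exp(3*z + exp(z))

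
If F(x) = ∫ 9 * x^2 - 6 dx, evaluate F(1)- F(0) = -3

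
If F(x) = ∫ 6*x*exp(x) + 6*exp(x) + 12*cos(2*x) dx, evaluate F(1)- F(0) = 6*sin(2) + 6*E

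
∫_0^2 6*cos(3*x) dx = 2*sin(6)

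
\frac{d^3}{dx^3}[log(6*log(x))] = (2*log(x)^2 + 3*log(x) + 2)/(x^3*log(x)^3)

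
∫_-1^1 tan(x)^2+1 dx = 2*tan(1)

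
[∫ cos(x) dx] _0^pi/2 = 1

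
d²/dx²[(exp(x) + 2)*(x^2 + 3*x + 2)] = x^2*exp(x) + 7*x*exp(x) + 10*exp(x) + 4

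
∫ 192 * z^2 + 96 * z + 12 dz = 64*z^3 + 48*z^2 + 12*z + C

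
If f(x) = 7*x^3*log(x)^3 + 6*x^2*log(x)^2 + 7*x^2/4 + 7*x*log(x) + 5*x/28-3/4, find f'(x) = 21*x^2*log(x)^3 + 21*x^2*log(x)^2 + 12*x*log(x)^2 + 12*x*log(x) + 7*x/2 + 7*log(x) + 201/28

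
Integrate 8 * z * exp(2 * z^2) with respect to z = 2*exp(2*z^2) + C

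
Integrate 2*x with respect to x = x^2 + C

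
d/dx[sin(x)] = cos(x)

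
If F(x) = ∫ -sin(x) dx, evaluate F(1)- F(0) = -1 + cos(1)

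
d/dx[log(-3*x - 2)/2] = 3/(6*x + 4)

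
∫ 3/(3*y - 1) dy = log(2 - 6*y) + C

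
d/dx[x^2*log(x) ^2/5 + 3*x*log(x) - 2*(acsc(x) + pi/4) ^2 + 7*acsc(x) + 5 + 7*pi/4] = (2*x^3*sqrt(1 - 1/x^2)*log(x)^2 + 2*x^3*sqrt(1 - 1/x^2)*log(x) + 15*x^2*sqrt(1 - 1/x^2)*log(x) + 15*x^2*sqrt(1 - 1/x^2) + 20*acsc(x) - 35 + 5*pi)/(5*x^2*sqrt(1 - 1/x^2))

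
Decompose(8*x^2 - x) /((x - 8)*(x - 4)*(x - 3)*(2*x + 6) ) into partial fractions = -25/(308*(x + 3)) + 23/(20*(x - 3)) - 31/(14*(x - 4)) + 63/(55*(x - 8))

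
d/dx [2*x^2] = 4*x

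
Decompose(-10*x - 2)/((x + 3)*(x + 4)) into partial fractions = -38/(x + 4) + 28/(x + 3)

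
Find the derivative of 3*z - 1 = 3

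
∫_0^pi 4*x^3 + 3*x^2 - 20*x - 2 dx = -4 + (-2 + 3*pi + pi^2)*(-2*pi - 2 + pi^2)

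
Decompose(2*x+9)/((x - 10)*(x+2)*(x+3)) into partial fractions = 3/(13*(x + 3)) - 5/(12*(x + 2)) + 29/(156*(x - 10))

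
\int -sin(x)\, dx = cos(x) + C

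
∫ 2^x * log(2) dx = 2^x + C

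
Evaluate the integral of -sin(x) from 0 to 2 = -1 + cos(2)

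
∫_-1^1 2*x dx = 0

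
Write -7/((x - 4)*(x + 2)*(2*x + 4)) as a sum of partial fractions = 7/(72*(x + 2)) + 7/(12*(x + 2)^2) - 7/(72*(x - 4))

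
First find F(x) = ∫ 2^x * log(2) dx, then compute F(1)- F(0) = 1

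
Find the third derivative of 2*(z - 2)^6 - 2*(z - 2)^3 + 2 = 240*z^3 - 1440*z^2 + 2880*z - 1932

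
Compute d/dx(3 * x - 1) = 3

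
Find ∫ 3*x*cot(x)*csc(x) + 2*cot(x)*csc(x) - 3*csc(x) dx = (-3*x - 2)*csc(x) + C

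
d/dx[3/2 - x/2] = -1/2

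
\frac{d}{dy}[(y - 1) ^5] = 5*y^4 - 20*y^3 + 30*y^2 - 20*y + 5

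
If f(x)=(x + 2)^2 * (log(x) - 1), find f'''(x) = (2*x^2 - 4*x + 8)/x^3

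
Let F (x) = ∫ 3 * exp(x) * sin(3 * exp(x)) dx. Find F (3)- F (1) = cos(3*E) - cos(3*exp(3))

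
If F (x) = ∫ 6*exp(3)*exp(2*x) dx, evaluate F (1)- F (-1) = -3*E + 3*exp(5)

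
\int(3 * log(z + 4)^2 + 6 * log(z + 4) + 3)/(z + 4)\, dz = (log(z + 4) + 1)^3 + C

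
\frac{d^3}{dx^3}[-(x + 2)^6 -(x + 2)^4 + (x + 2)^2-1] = -120*x^3 - 720*x^2 - 1464*x - 1008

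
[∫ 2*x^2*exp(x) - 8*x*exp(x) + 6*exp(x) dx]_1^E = -8*E + 2*(-3 + E)^2*exp(E)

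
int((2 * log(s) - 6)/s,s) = (log(s) - 3)^2 + C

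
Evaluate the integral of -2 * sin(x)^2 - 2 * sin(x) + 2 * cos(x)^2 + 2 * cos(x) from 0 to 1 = -4 + (cos(1) + sin(1) + 1)^2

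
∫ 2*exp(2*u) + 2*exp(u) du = (exp(u) + 1)^2 + C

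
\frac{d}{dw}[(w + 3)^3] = 3*w^2 + 18*w + 27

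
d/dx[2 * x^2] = 4*x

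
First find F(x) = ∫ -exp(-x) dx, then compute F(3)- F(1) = -exp(-1) + exp(-3)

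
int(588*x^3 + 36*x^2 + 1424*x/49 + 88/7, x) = 147*x^4 + 12*x^3 + 712*x^2/49 + 88*x/7 + C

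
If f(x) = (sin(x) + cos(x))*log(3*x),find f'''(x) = sqrt(2)*(-x^3*log(x)*cos(x + pi/4) - x^3*log(3)*cos(x + pi/4) - 3*x^2*sin(x + pi/4) - 3*x*cos(x + pi/4) + 2*sin(x + pi/4))/x^3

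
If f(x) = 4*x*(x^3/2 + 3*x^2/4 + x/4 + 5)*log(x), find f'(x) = 8*x^3*log(x) + 2*x^3 + 9*x^2*log(x) + 3*x^2 + 2*x*log(x) + x + 20*log(x) + 20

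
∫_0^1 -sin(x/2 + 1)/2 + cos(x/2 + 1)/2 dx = -sin(1) - cos(1) + cos(3/2) + sin(3/2)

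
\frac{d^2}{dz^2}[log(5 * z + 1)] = -25/(25*z^2 + 10*z + 1)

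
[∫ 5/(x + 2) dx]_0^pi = -5*log(2) + 5*log(2 + pi)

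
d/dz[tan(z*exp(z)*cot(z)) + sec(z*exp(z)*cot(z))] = (z*sin(z*exp(z)/tan(z))/tan(z) + z/tan(z) - z*sin(z*exp(z)/tan(z))/sin(z)^2 - z/sin(z)^2 + sin(z*exp(z)/tan(z))/tan(z) + 1/tan(z))*exp(z)/cos(z*exp(z)/tan(z))^2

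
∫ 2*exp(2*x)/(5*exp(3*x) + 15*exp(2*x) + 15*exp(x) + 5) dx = exp(2*x)/(5*(exp(x) + 1)^2) + C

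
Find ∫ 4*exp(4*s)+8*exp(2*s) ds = (exp(2*s) + 2)^2 + C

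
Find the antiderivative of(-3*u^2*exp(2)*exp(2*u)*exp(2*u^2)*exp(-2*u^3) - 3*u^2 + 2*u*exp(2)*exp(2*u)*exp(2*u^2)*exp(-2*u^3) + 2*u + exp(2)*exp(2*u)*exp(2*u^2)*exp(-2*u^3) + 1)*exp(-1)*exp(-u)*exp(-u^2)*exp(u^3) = 2*sinh(-u^3 + u^2 + u + 1) + C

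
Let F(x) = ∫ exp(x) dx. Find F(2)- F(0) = -1 + exp(2)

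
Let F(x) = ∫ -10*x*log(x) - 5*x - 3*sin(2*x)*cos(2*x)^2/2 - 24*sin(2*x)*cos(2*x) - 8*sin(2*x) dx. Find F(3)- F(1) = -45*log(3) + cos(18)/16 - 67*cos(2)/16 - 3*cos(4) + 3*cos(12) + 33*cos(6)/8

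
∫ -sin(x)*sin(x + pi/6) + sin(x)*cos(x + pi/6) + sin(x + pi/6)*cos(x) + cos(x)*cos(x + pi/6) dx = (sin(x) + cos(x))*sin(x + pi/6) + C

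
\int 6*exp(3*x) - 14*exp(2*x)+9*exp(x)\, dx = 2*(exp(x) - 1)^3 - (exp(x) - 1)^2 + exp(x) + C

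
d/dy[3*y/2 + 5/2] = 3/2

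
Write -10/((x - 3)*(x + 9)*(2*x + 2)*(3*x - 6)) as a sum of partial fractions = 5/(3168*(x + 9)) - 5/(288*(x + 1)) + 5/(99*(x - 2)) - 5/(144*(x - 3))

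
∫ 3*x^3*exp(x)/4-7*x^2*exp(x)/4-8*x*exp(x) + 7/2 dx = x*(x*(3*x - 16)*exp(x) + 14)/4 + C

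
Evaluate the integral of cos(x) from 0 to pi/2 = 1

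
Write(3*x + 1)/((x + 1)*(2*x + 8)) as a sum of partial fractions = 11/(6*(x + 4)) - 1/(3*(x + 1))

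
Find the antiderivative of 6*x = 3*x^2 + C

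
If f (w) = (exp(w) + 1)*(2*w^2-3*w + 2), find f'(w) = 2*w^2*exp(w) + w*exp(w) + 4*w - exp(w) - 3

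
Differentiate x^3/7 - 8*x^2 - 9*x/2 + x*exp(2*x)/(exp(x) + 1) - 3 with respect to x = (6*x^2*exp(2*x) + 12*x^2*exp(x) + 6*x^2 + 14*x*exp(3*x) - 196*x*exp(2*x) - 448*x*exp(x) - 224*x + 14*exp(3*x) - 49*exp(2*x) - 126*exp(x) - 63)/(14*exp(2*x) + 28*exp(x) + 14)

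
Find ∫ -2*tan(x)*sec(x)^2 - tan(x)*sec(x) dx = -(sec(x) + 1)*sec(x) + C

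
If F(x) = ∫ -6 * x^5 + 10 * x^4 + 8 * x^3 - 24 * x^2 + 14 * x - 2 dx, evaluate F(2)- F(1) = -8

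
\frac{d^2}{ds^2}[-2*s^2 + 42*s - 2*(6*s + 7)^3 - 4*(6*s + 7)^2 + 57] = -2592*s - 3316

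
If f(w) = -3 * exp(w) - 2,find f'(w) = -3*exp(w)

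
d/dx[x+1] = 1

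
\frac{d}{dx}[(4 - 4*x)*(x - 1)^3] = -16*x^3 + 48*x^2 - 48*x + 16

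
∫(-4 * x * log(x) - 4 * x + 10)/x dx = 2*(5 - 2*x)*log(x) + C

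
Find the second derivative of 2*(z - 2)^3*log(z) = (12*z^3*log(z) + 10*z^3 - 24*z^2*log(z) - 36*z^2 + 24*z + 16)/z^2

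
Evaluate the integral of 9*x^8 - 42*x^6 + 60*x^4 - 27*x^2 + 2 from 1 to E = -exp(3) + 2*E + (-2*E + exp(3))^3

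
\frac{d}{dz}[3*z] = 3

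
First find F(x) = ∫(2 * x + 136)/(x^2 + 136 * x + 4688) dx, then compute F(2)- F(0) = -log(293/4) + log(1241/16)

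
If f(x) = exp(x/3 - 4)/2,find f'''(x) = exp(x/3 - 4)/54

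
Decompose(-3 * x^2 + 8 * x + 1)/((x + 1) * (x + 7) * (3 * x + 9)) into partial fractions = -101/(36*(x + 7)) + 25/(12*(x + 3)) - 5/(18*(x + 1))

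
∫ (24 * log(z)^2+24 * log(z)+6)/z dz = (2*log(z) + 1)^3 + C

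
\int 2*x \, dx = x^2 + C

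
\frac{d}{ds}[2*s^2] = 4*s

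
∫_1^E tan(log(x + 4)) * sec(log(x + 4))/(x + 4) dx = sec(log(E + 4)) - sec(log(5))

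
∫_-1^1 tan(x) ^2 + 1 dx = 2*tan(1)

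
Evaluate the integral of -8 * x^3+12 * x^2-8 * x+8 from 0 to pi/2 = (4 - pi)*(pi + pi^3/8)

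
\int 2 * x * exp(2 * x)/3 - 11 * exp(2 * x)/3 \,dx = (x - 6)*exp(2*x)/3 + C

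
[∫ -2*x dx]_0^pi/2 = -pi^2/4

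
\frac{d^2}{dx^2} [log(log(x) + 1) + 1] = (-log(x) - 2)/(x^2*log(x)^2 + 2*x^2*log(x) + x^2)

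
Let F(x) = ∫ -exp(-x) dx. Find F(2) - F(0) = -1 + exp(-2)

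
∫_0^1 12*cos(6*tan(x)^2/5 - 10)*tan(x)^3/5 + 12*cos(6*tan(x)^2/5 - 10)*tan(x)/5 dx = -sin(10 - 6*tan(1)^2/5) + sin(10)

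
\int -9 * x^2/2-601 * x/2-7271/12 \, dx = -3*x^3/2 - 601*x^2/4 - 7271*x/12 + C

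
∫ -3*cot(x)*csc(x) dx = 3*csc(x) + C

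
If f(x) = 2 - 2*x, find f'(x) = -2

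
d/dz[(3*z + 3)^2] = 18*z + 18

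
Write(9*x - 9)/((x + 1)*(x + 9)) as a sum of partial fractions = 45/(4*(x + 9)) - 9/(4*(x + 1))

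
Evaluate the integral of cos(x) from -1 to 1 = 2*sin(1)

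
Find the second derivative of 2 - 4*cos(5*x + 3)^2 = 200*cos(10*x + 6)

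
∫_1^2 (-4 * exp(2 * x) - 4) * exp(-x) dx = -4*exp(2) - 4*exp(-1) + 4*exp(-2) + 4*E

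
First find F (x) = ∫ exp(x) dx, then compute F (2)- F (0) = -1 + exp(2)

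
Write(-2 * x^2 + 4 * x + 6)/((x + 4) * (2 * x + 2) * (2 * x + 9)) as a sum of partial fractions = -15/(2*x + 9) + 7/(x + 4)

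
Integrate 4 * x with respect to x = 2*x^2 + C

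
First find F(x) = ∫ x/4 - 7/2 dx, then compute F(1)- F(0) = -27/8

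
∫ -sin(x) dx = cos(x) + C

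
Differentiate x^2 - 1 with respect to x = 2*x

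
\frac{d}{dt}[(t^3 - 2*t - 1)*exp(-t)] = (-t^3 + 3*t^2 + 2*t - 1)*exp(-t)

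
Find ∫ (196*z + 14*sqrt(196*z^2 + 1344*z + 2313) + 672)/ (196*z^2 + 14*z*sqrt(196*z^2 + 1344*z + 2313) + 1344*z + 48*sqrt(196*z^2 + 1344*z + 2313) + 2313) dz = log(14*z/3 + sqrt((14*z/3 + 16)^2 + 1) + 16) + C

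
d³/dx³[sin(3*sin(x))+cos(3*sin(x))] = 3*sqrt(2)*(9*sin(x)*sin(3*sin(x) + pi/4) - 9*cos(x)^2*cos(3*sin(x) + pi/4) - cos(3*sin(x) + pi/4))*cos(x)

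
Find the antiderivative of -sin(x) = cos(x) + C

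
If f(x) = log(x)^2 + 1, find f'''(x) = (4*log(x) - 6)/x^3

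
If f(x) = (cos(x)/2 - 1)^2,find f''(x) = cos(x) - cos(2*x)/2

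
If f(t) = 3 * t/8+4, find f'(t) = 3/8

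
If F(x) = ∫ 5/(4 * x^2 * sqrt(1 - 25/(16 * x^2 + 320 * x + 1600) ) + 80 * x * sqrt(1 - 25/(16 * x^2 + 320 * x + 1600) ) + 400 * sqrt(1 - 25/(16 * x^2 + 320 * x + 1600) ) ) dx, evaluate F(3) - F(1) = -acsc(52/5) + acsc(44/5)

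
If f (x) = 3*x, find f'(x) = 3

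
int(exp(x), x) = exp(x) + C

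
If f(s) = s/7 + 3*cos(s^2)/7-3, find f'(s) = -6*s*sin(s^2)/7 + 1/7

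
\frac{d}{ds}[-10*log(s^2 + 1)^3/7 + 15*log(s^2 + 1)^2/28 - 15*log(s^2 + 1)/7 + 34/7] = (-60*s*log(s^2 + 1)^2 + 15*s*log(s^2 + 1) - 30*s)/(7*s^2 + 7)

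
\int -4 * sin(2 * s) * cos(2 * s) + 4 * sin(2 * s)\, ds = 4*sin(s)^4 + C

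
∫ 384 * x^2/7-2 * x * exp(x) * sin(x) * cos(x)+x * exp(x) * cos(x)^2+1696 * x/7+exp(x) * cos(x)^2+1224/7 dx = x*(128*x^2 + 848*x + 7*exp(x)*cos(x)^2 + 1224)/7 + C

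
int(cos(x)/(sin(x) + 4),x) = log(sin(x)/2 + 2) + C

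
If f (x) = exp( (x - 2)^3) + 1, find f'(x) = 3*x^2*exp(x^3 - 6*x^2 + 12*x - 8) - 12*x*exp(x^3 - 6*x^2 + 12*x - 8) + 12*exp(x^3 - 6*x^2 + 12*x - 8)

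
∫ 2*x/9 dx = x^2/9 + C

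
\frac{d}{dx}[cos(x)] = -sin(x)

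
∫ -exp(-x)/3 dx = exp(-x)/3 + C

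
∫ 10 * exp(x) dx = 10*exp(x) + C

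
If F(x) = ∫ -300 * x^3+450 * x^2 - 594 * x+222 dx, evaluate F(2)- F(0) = -744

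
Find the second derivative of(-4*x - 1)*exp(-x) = (7 - 4*x)*exp(-x)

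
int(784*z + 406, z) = 392*z^2 + 406*z + C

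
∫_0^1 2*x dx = 1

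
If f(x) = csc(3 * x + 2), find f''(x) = 18*cot(3*x + 2)^2*csc(3*x + 2) + 9*csc(3*x + 2)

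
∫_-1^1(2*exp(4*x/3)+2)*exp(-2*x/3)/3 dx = -2*exp(-2/3) + 2*exp(2/3)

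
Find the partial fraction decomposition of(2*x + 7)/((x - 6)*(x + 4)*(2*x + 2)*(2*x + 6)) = 1/(120*(x + 4)) + 1/(72*(x + 3)) - 5/(168*(x + 1)) + 19/(2520*(x - 6))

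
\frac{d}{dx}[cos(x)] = -sin(x)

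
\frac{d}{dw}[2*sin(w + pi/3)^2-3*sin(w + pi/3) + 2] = -3*cos(w + pi/3) + 2*cos(2*w + pi/6)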